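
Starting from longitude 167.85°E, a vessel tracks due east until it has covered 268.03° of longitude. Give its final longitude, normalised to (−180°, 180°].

75.88°E

Start at +167.85°; shift +268.03° → +435.88°.
+435.88° lies outside (−180°, 180°]; subtract 360° → +75.88°.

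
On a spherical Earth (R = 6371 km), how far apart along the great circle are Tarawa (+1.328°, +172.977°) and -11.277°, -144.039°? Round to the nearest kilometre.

Δλ = -144.039 − 172.977 = -317.016°; wrapped into (−180°, 180°]: 42.984°.
Δφ = -11.277 − 1.328 = -12.605°.
a = sin²(Δφ/2) + cos φ₁ · cos φ₂ · sin²(Δλ/2) = 0.143652.
c = 2·atan2(√a, √(1−a)) = 0.77746 rad → d = 6371·c ≈ 4953.22 km.

4953 km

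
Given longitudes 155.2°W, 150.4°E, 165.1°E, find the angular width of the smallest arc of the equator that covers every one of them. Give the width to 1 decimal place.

54.4°

Sort the longitudes: -155.2°, +150.4°, +165.1°.
Eastward gaps between consecutive values (wrapping around): 305.6°, 14.7°, 39.7°.
Largest gap = 305.6° ⇒ minimal covering band is its complement: 360° − 305.6° = 54.4°.
Band runs from +150.4° eastward to -155.2°, crossing the antimeridian.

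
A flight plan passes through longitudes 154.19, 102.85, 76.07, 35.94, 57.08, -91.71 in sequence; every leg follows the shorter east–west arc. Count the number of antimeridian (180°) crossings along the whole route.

0

Leg 1: +154.19° → +102.85°, shortest Δλ = -51.34° (west) — does not cross 180°.
Leg 2: +102.85° → +76.07°, shortest Δλ = -26.78° (west) — does not cross 180°.
Leg 3: +76.07° → +35.94°, shortest Δλ = -40.13° (west) — does not cross 180°.
Leg 4: +35.94° → +57.08°, shortest Δλ = 21.14° (east) — does not cross 180°.
Leg 5: +57.08° → -91.71°, shortest Δλ = -148.79° (west) — does not cross 180°.
Total crossings: 0.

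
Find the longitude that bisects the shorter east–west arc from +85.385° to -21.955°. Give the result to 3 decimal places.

Signed shortest Δλ from +85.385° to -21.955° is -107.340°.
Midpoint longitude = +85.385° + (-107.340°)/2 = +85.385° − 53.670° = +31.715°.

+31.715°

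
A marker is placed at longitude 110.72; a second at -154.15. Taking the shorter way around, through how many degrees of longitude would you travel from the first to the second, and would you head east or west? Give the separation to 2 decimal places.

Raw difference: -154.15 − 110.72 = -264.87°.
Normalise into (−180°, 180°]: -264.87° + 360° = 95.13°.
Positive ⇒ the second point lies to the east; separation 95.13°.

95.13° east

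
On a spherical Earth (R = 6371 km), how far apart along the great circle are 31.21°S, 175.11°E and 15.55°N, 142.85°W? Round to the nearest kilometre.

6868 km

Δλ = -142.85 − 175.11 = -317.96°; wrapped into (−180°, 180°]: 42.04°.
Δφ = 15.55 − -31.21 = 46.76°.
a = sin²(Δφ/2) + cos φ₁ · cos φ₂ · sin²(Δλ/2) = 0.263485.
c = 2·atan2(√a, √(1−a)) = 1.07807 rad → d = 6371·c ≈ 6868.38 km.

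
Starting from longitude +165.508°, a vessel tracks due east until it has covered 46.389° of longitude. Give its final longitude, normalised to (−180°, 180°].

-148.103°

Start at +165.508°; shift +46.389° → +211.897°.
+211.897° lies outside (−180°, 180°]; subtract 360° → -148.103°.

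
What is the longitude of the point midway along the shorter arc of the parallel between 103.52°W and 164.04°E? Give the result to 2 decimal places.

Signed shortest Δλ from -103.52° to +164.04° is -92.44°.
Midpoint longitude = -103.52° + (-92.44°)/2 = -103.52° − 46.22° = -149.74°.
(The naïve average (-103.52 + +164.04)/2 = 30.26° is on the wrong side of the globe.)

149.74°W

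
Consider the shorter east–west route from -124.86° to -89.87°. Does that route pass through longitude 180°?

Signed shortest Δλ = ((-89.87 − -124.86 + 180) mod 360) − 180 = 34.99°.
Going east by 34.99° from -124.86° reaches -89.87° without touching 180°.

No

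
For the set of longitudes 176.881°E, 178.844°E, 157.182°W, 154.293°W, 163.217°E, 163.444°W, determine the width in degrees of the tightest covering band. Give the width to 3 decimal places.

Sort the longitudes: -163.444°, -157.182°, -154.293°, +163.217°, +176.881°, +178.844°.
Eastward gaps between consecutive values (wrapping around): 6.262°, 2.889°, 317.510°, 13.664°, 1.963°, 17.712°.
Largest gap = 317.510° ⇒ minimal covering band is its complement: 360° − 317.510° = 42.490°.
Band runs from +163.217° eastward to -154.293°, crossing the antimeridian.

42.490°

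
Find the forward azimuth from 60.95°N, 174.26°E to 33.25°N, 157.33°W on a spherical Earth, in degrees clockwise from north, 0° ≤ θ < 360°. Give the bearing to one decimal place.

Δλ = -157.33 − 174.26 = -331.59°; wrapped into (−180°, 180°]: 28.41°.
θ = atan2( sin Δλ · cos φ₂ , cos φ₁ · sin φ₂ − sin φ₁ · cos φ₂ · cos Δλ )
  = atan2(0.39789, -0.37680) = 133.440° → normalised to [0°, 360°): 133.440°.

133.4°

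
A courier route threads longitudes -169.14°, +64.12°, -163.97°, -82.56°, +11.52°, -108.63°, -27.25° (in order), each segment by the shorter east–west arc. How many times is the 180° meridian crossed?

Leg 1: -169.14° → +64.12°, shortest Δλ = -126.74° (west) — crosses 180°.
Leg 2: +64.12° → -163.97°, shortest Δλ = 131.91° (east) — crosses 180°.
Leg 3: -163.97° → -82.56°, shortest Δλ = 81.41° (east) — does not cross 180°.
Leg 4: -82.56° → +11.52°, shortest Δλ = 94.08° (east) — does not cross 180°.
Leg 5: +11.52° → -108.63°, shortest Δλ = -120.15° (west) — does not cross 180°.
Leg 6: -108.63° → -27.25°, shortest Δλ = 81.38° (east) — does not cross 180°.
Total crossings: 2.

2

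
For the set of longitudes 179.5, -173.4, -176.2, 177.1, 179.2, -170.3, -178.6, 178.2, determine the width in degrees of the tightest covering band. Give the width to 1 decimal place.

12.6°

Sort the longitudes: -178.6°, -176.2°, -173.4°, -170.3°, +177.1°, +178.2°, +179.2°, +179.5°.
Eastward gaps between consecutive values (wrapping around): 2.4°, 2.8°, 3.1°, 347.4°, 1.1°, 1.0°, 0.3°, 1.9°.
Largest gap = 347.4° ⇒ minimal covering band is its complement: 360° − 347.4° = 12.6°.
Band runs from +177.1° eastward to -170.3°, crossing the antimeridian.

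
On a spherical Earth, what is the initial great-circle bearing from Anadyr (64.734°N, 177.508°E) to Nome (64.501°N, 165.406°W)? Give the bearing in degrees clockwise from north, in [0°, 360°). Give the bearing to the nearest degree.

Δλ = -165.406 − 177.508 = -342.914°; wrapped into (−180°, 180°]: 17.086°.
θ = atan2( sin Δλ · cos φ₂ , cos φ₁ · sin φ₂ − sin φ₁ · cos φ₂ · cos Δλ )
  = atan2(0.12648, 0.01312) = 84.080° → normalised to [0°, 360°): 84.080°.

84°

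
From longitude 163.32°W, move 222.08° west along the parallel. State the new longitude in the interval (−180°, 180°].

25.40°W

Start at -163.32°; shift −222.08° → -385.40°.
-385.40° lies outside (−180°, 180°]; add 360° → -25.40°.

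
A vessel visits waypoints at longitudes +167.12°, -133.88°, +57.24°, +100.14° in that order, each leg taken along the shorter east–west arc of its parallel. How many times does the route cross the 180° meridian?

2

Leg 1: +167.12° → -133.88°, shortest Δλ = 59.0° (east) — crosses 180°.
Leg 2: -133.88° → +57.24°, shortest Δλ = -168.88° (west) — crosses 180°.
Leg 3: +57.24° → +100.14°, shortest Δλ = 42.9° (east) — does not cross 180°.
Total crossings: 2.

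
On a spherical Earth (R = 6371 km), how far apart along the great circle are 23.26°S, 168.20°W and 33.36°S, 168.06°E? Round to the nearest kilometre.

2573 km

Δλ = 168.06 − -168.20 = 336.26°; wrapped into (−180°, 180°]: -23.74°.
Δφ = -33.36 − -23.26 = -10.10°.
a = sin²(Δφ/2) + cos φ₁ · cos φ₂ · sin²(Δλ/2) = 0.040214.
c = 2·atan2(√a, √(1−a)) = 0.40381 rad → d = 6371·c ≈ 2572.66 km.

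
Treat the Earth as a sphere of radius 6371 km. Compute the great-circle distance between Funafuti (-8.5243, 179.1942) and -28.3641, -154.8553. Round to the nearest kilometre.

Δλ = -154.8553 − 179.1942 = -334.0495°; wrapped into (−180°, 180°]: 25.9505°.
Δφ = -28.3641 − -8.5243 = -19.8398°.
a = sin²(Δφ/2) + cos φ₁ · cos φ₂ · sin²(Δλ/2) = 0.073549.
c = 2·atan2(√a, √(1−a)) = 0.54928 rad → d = 6371·c ≈ 3499.44 km.

3499 km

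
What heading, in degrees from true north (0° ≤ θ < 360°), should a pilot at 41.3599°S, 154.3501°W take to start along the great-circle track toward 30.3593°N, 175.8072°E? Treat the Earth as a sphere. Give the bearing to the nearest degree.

334°

Δλ = 175.8072 − -154.3501 = 330.1573°; wrapped into (−180°, 180°]: -29.8427°.
θ = atan2( sin Δλ · cos φ₂ , cos φ₁ · sin φ₂ − sin φ₁ · cos φ₂ · cos Δλ )
  = atan2(-0.42938, 0.87392) = -26.166° → normalised to [0°, 360°): 333.834°.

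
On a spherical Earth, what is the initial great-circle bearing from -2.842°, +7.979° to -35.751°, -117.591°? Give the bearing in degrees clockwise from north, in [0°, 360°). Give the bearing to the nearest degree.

227°

Δλ = -117.591 − 7.979 = -125.570°.
θ = atan2( sin Δλ · cos φ₂ , cos φ₁ · sin φ₂ − sin φ₁ · cos φ₂ · cos Δλ )
  = atan2(-0.66013, -0.60695) = -132.597° → normalised to [0°, 360°): 227.403°.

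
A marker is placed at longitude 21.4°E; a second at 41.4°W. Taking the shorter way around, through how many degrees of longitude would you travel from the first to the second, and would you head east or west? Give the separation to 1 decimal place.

62.8° west

Raw difference: -41.4 − 21.4 = -62.8°.
Normalise into (−180°, 180°]: -62.8° stays -62.8°.
Negative ⇒ the second point lies to the west; separation 62.8°.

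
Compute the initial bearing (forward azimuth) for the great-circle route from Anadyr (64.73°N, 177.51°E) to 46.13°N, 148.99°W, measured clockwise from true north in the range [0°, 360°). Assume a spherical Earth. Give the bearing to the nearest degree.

Δλ = -148.99 − 177.51 = -326.50°; wrapped into (−180°, 180°]: 33.50°.
θ = atan2( sin Δλ · cos φ₂ , cos φ₁ · sin φ₂ − sin φ₁ · cos φ₂ · cos Δλ )
  = atan2(0.38251, -0.21485) = 119.323° → normalised to [0°, 360°): 119.323°.

119°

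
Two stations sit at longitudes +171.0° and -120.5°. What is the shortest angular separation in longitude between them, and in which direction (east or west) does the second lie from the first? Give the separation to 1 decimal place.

68.5° east

Raw difference: -120.5 − 171.0 = -291.5°.
Normalise into (−180°, 180°]: -291.5° + 360° = 68.5°.
Positive ⇒ the second point lies to the east; separation 68.5°.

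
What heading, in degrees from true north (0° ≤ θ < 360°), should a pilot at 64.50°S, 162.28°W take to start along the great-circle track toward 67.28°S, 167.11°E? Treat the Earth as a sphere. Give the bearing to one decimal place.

243.7°

Δλ = 167.11 − -162.28 = 329.39°; wrapped into (−180°, 180°]: -30.61°.
θ = atan2( sin Δλ · cos φ₂ , cos φ₁ · sin φ₂ − sin φ₁ · cos φ₂ · cos Δλ )
  = atan2(-0.19666, -0.09708) = -116.272° → normalised to [0°, 360°): 243.728°.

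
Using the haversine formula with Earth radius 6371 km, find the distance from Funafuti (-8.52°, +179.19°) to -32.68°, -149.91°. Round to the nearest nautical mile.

Δλ = -149.91 − 179.19 = -329.10°; wrapped into (−180°, 180°]: 30.90°.
Δφ = -32.68 − -8.52 = -24.16°.
a = sin²(Δφ/2) + cos φ₁ · cos φ₂ · sin²(Δλ/2) = 0.102871.
c = 2·atan2(√a, √(1−a)) = 0.65301 rad → d = 6371·c ≈ 4160.33 km ≈ 2246.40 nmi.

2246 nmi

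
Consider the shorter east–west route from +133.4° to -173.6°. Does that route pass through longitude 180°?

Yes

Naïve |-173.6 − 133.4| = 307.0° > 180°, so the shorter arc goes the other way round — across 180°.
Signed shortest Δλ = ((-173.6 − 133.4 + 180) mod 360) − 180 = 53.0°.
Going east by 53.0° from +133.4° passes through 180° before reaching -173.6°.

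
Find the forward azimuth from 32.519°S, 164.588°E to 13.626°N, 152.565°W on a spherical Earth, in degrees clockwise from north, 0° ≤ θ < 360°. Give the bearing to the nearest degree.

49°

Δλ = -152.565 − 164.588 = -317.153°; wrapped into (−180°, 180°]: 42.847°.
θ = atan2( sin Δλ · cos φ₂ , cos φ₁ · sin φ₂ − sin φ₁ · cos φ₂ · cos Δλ )
  = atan2(0.66090, 0.58169) = 48.647° → normalised to [0°, 360°): 48.647°.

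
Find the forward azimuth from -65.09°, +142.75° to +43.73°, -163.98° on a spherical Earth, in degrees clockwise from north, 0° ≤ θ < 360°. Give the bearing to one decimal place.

Δλ = -163.98 − 142.75 = -306.73°; wrapped into (−180°, 180°]: 53.27°.
θ = atan2( sin Δλ · cos φ₂ , cos φ₁ · sin φ₂ − sin φ₁ · cos φ₂ · cos Δλ )
  = atan2(0.57914, 0.68310) = 40.292° → normalised to [0°, 360°): 40.292°.

40.3°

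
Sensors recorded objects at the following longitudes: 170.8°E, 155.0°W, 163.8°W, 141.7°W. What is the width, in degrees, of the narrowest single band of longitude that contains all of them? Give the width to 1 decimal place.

Sort the longitudes: -163.8°, -155.0°, -141.7°, +170.8°.
Eastward gaps between consecutive values (wrapping around): 8.8°, 13.3°, 312.5°, 25.4°.
Largest gap = 312.5° ⇒ minimal covering band is its complement: 360° − 312.5° = 47.5°.
Band runs from +170.8° eastward to -141.7°, crossing the antimeridian.

47.5°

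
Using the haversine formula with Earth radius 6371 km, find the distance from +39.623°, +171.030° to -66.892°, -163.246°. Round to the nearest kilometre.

12044 km

Δλ = -163.246 − 171.030 = -334.276°; wrapped into (−180°, 180°]: 25.724°.
Δφ = -66.892 − 39.623 = -106.515°.
a = sin²(Δφ/2) + cos φ₁ · cos φ₂ · sin²(Δλ/2) = 0.657113.
c = 2·atan2(√a, √(1−a)) = 1.89044 rad → d = 6371·c ≈ 12043.98 km.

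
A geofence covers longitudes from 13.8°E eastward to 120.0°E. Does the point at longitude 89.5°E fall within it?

Band width going east from +13.8° to +120.0°: ((120.0 − 13.8) mod 360) = 106.2°.
Offset of +89.5° east of the west edge: ((89.5 − 13.8) mod 360) = 75.7°.
75.7° ≤ 106.2° ⇒ inside.

Yes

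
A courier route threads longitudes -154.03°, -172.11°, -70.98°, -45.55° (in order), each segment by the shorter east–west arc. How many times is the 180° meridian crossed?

Leg 1: -154.03° → -172.11°, shortest Δλ = -18.08° (west) — does not cross 180°.
Leg 2: -172.11° → -70.98°, shortest Δλ = 101.13° (east) — does not cross 180°.
Leg 3: -70.98° → -45.55°, shortest Δλ = 25.43° (east) — does not cross 180°.
Total crossings: 0.

0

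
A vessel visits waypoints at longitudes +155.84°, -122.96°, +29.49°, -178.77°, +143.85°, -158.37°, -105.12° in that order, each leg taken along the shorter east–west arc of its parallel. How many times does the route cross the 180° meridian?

Leg 1: +155.84° → -122.96°, shortest Δλ = 81.2° (east) — crosses 180°.
Leg 2: -122.96° → +29.49°, shortest Δλ = 152.45° (east) — does not cross 180°.
Leg 3: +29.49° → -178.77°, shortest Δλ = 151.74° (east) — crosses 180°.
Leg 4: -178.77° → +143.85°, shortest Δλ = -37.38° (west) — crosses 180°.
Leg 5: +143.85° → -158.37°, shortest Δλ = 57.78° (east) — crosses 180°.
Leg 6: -158.37° → -105.12°, shortest Δλ = 53.25° (east) — does not cross 180°.
Total crossings: 4.

4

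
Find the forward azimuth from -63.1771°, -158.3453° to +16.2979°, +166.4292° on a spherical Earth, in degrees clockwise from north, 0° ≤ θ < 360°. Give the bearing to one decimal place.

326.2°

Δλ = 166.4292 − -158.3453 = 324.7745°; wrapped into (−180°, 180°]: -35.2255°.
θ = atan2( sin Δλ · cos φ₂ , cos φ₁ · sin φ₂ − sin φ₁ · cos φ₂ · cos Δλ )
  = atan2(-0.55362, 0.82633) = -33.821° → normalised to [0°, 360°): 326.179°.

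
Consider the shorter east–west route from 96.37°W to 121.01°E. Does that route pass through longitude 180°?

Yes

Naïve |121.01 − -96.37| = 217.38° > 180°, so the shorter arc goes the other way round — across 180°.
Signed shortest Δλ = ((121.01 − -96.37 + 180) mod 360) − 180 = -142.62°.
Going west by 142.62° from -96.37° passes through 180° before reaching +121.01°.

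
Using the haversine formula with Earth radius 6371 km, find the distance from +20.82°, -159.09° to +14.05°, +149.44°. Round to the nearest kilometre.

Δλ = 149.44 − -159.09 = 308.53°; wrapped into (−180°, 180°]: -51.47°.
Δφ = 14.05 − 20.82 = -6.77°.
a = sin²(Δφ/2) + cos φ₁ · cos φ₂ · sin²(Δλ/2) = 0.174441.
c = 2·atan2(√a, √(1−a)) = 0.86174 rad → d = 6371·c ≈ 5490.14 km.

5490 km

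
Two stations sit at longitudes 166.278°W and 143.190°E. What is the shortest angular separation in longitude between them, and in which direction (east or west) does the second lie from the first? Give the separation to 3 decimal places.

50.532° west

Raw difference: 143.190 − -166.278 = 309.468°.
Normalise into (−180°, 180°]: 309.468° − 360° = -50.532°.
Negative ⇒ the second point lies to the west; separation 50.532°.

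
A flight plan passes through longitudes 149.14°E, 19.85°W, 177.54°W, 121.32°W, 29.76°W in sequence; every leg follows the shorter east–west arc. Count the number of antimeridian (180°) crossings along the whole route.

Leg 1: +149.14° → -19.85°, shortest Δλ = -168.99° (west) — does not cross 180°.
Leg 2: -19.85° → -177.54°, shortest Δλ = -157.69° (west) — does not cross 180°.
Leg 3: -177.54° → -121.32°, shortest Δλ = 56.22° (east) — does not cross 180°.
Leg 4: -121.32° → -29.76°, shortest Δλ = 91.56° (east) — does not cross 180°.
Total crossings: 0.

0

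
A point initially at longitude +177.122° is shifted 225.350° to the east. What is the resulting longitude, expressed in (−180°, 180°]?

Start at +177.122°; shift +225.350° → +402.472°.
+402.472° lies outside (−180°, 180°]; subtract 360° → +42.472°.

+42.472°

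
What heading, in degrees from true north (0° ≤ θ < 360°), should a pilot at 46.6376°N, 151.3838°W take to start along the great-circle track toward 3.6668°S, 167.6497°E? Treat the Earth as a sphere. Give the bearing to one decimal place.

227.9°

Δλ = 167.6497 − -151.3838 = 319.0335°; wrapped into (−180°, 180°]: -40.9665°.
θ = atan2( sin Δλ · cos φ₂ , cos φ₁ · sin φ₂ − sin φ₁ · cos φ₂ · cos Δλ )
  = atan2(-0.65428, -0.59176) = -132.128° → normalised to [0°, 360°): 227.872°.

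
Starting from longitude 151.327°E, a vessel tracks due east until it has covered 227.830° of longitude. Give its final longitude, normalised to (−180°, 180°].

19.157°E

Start at +151.327°; shift +227.830° → +379.157°.
+379.157° lies outside (−180°, 180°]; subtract 360° → +19.157°.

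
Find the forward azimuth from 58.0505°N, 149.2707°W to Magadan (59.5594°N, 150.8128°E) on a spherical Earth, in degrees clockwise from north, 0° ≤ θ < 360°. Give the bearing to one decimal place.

Δλ = 150.8128 − -149.2707 = 300.0835°; wrapped into (−180°, 180°]: -59.9165°.
θ = atan2( sin Δλ · cos φ₂ , cos φ₁ · sin φ₂ − sin φ₁ · cos φ₂ · cos Δλ )
  = atan2(-0.43840, 0.24074) = -61.227° → normalised to [0°, 360°): 298.773°.

298.8°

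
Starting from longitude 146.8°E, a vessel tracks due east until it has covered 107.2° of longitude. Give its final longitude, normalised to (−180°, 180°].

106.0°W

Start at +146.8°; shift +107.2° → +254.0°.
+254.0° lies outside (−180°, 180°]; subtract 360° → -106.0°.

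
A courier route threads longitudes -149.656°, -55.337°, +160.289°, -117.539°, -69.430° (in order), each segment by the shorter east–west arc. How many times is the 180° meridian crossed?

Leg 1: -149.656° → -55.337°, shortest Δλ = 94.319° (east) — does not cross 180°.
Leg 2: -55.337° → +160.289°, shortest Δλ = -144.374° (west) — crosses 180°.
Leg 3: +160.289° → -117.539°, shortest Δλ = 82.172° (east) — crosses 180°.
Leg 4: -117.539° → -69.430°, shortest Δλ = 48.109° (east) — does not cross 180°.
Total crossings: 2.

2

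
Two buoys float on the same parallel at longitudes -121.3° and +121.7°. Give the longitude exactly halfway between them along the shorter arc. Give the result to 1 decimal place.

Signed shortest Δλ from -121.3° to +121.7° is -117.0°.
Midpoint longitude = -121.3° + (-117.0°)/2 = -121.3° − 58.5° = -179.8°.
(The naïve average (-121.3 + +121.7)/2 = 0.2° is on the wrong side of the globe.)

-179.8°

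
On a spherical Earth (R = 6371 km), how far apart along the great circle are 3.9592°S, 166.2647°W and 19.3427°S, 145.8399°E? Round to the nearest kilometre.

5466 km

Δλ = 145.8399 − -166.2647 = 312.1046°; wrapped into (−180°, 180°]: -47.8954°.
Δφ = -19.3427 − -3.9592 = -15.3835°.
a = sin²(Δφ/2) + cos φ₁ · cos φ₂ · sin²(Δλ/2) = 0.173000.
c = 2·atan2(√a, √(1−a)) = 0.85794 rad → d = 6371·c ≈ 5465.92 km.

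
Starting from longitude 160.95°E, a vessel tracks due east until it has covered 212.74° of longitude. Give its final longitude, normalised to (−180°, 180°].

Start at +160.95°; shift +212.74° → +373.69°.
+373.69° lies outside (−180°, 180°]; subtract 360° → +13.69°.

13.69°E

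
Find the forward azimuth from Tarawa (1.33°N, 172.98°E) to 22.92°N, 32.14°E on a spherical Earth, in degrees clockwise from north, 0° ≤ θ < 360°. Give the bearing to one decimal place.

304.9°

Δλ = 32.14 − 172.98 = -140.84°.
θ = atan2( sin Δλ · cos φ₂ , cos φ₁ · sin φ₂ − sin φ₁ · cos φ₂ · cos Δλ )
  = atan2(-0.58163, 0.40592) = -55.089° → normalised to [0°, 360°): 304.911°.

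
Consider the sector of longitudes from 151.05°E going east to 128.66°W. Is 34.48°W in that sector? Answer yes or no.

Band width going east from +151.05° to -128.66°: ((-128.66 − 151.05) mod 360) = 80.29°.
Offset of -34.48° east of the west edge: ((-34.48 − 151.05) mod 360) = 174.47°.
174.47° > 80.29° ⇒ outside.

No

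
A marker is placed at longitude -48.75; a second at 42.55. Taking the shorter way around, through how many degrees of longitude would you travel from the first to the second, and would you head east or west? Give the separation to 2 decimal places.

Raw difference: 42.55 − -48.75 = 91.3°.
Normalise into (−180°, 180°]: 91.3° stays 91.3°.
Positive ⇒ the second point lies to the east; separation 91.30°.

91.30° east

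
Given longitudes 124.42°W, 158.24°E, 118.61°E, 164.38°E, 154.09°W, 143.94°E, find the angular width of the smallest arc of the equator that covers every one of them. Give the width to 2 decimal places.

116.97°

Sort the longitudes: -154.09°, -124.42°, +118.61°, +143.94°, +158.24°, +164.38°.
Eastward gaps between consecutive values (wrapping around): 29.67°, 243.03°, 25.33°, 14.30°, 6.14°, 41.53°.
Largest gap = 243.03° ⇒ minimal covering band is its complement: 360° − 243.03° = 116.97°.
Band runs from +118.61° eastward to -124.42°, crossing the antimeridian.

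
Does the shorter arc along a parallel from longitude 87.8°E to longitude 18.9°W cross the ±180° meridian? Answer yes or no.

No

Signed shortest Δλ = ((-18.9 − 87.8 + 180) mod 360) − 180 = -106.7°.
Going west by 106.7° from +87.8° reaches -18.9° without touching 180°.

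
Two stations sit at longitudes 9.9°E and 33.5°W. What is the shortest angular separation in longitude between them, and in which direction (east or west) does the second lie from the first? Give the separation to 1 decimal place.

Raw difference: -33.5 − 9.9 = -43.4°.
Normalise into (−180°, 180°]: -43.4° stays -43.4°.
Negative ⇒ the second point lies to the west; separation 43.4°.

43.4° west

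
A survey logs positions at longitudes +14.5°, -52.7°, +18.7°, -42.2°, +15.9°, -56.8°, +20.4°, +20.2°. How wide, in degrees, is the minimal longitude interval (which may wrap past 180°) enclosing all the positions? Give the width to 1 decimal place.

77.2°

Sort the longitudes: -56.8°, -52.7°, -42.2°, +14.5°, +15.9°, +18.7°, +20.2°, +20.4°.
Eastward gaps between consecutive values (wrapping around): 4.1°, 10.5°, 56.7°, 1.4°, 2.8°, 1.5°, 0.2°, 282.8°.
Largest gap = 282.8° ⇒ minimal covering band is its complement: 360° − 282.8° = 77.2°.
Band runs from -56.8° eastward to +20.4°.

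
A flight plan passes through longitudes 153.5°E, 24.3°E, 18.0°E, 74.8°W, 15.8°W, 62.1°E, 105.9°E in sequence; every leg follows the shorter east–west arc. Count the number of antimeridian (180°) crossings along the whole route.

Leg 1: +153.5° → +24.3°, shortest Δλ = -129.2° (west) — does not cross 180°.
Leg 2: +24.3° → +18.0°, shortest Δλ = -6.3° (west) — does not cross 180°.
Leg 3: +18.0° → -74.8°, shortest Δλ = -92.8° (west) — does not cross 180°.
Leg 4: -74.8° → -15.8°, shortest Δλ = 59.0° (east) — does not cross 180°.
Leg 5: -15.8° → +62.1°, shortest Δλ = 77.9° (east) — does not cross 180°.
Leg 6: +62.1° → +105.9°, shortest Δλ = 43.8° (east) — does not cross 180°.
Total crossings: 0.

0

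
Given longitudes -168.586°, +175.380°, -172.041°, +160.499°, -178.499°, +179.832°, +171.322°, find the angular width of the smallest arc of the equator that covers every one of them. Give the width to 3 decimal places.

Sort the longitudes: -178.499°, -172.041°, -168.586°, +160.499°, +171.322°, +175.380°, +179.832°.
Eastward gaps between consecutive values (wrapping around): 6.458°, 3.455°, 329.085°, 10.823°, 4.058°, 4.452°, 1.669°.
Largest gap = 329.085° ⇒ minimal covering band is its complement: 360° − 329.085° = 30.915°.
Band runs from +160.499° eastward to -168.586°, crossing the antimeridian.

30.915°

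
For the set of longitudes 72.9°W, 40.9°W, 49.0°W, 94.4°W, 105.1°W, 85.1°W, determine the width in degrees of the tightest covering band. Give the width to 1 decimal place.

64.2°

Sort the longitudes: -105.1°, -94.4°, -85.1°, -72.9°, -49.0°, -40.9°.
Eastward gaps between consecutive values (wrapping around): 10.7°, 9.3°, 12.2°, 23.9°, 8.1°, 295.8°.
Largest gap = 295.8° ⇒ minimal covering band is its complement: 360° − 295.8° = 64.2°.
Band runs from -105.1° eastward to -40.9°.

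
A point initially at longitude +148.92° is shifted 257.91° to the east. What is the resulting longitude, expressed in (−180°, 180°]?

Start at +148.92°; shift +257.91° → +406.83°.
+406.83° lies outside (−180°, 180°]; subtract 360° → +46.83°.

+46.83°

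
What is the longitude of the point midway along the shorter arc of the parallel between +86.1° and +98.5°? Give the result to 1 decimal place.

+92.3°

Signed shortest Δλ from +86.1° to +98.5° is +12.4°.
Midpoint longitude = +86.1° + (+12.4°)/2 = +86.1° + 6.2° = +92.3°.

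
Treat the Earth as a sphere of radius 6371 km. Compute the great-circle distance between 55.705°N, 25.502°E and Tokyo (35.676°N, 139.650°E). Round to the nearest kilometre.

Δλ = 139.650 − 25.502 = 114.148°.
Δφ = 35.676 − 55.705 = -20.029°.
a = sin²(Δφ/2) + cos φ₁ · cos φ₂ · sin²(Δλ/2) = 0.352718.
c = 2·atan2(√a, √(1−a)) = 1.27180 rad → d = 6371·c ≈ 8102.62 km.

8103 km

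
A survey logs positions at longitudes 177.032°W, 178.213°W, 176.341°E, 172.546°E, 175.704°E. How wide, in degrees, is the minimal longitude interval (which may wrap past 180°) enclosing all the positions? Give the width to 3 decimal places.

Sort the longitudes: -178.213°, -177.032°, +172.546°, +175.704°, +176.341°.
Eastward gaps between consecutive values (wrapping around): 1.181°, 349.578°, 3.158°, 0.637°, 5.446°.
Largest gap = 349.578° ⇒ minimal covering band is its complement: 360° − 349.578° = 10.422°.
Band runs from +172.546° eastward to -177.032°, crossing the antimeridian.

10.422°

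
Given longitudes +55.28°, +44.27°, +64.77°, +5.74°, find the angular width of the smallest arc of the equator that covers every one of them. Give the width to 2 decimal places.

59.03°

Sort the longitudes: +5.74°, +44.27°, +55.28°, +64.77°.
Eastward gaps between consecutive values (wrapping around): 38.53°, 11.01°, 9.49°, 300.97°.
Largest gap = 300.97° ⇒ minimal covering band is its complement: 360° − 300.97° = 59.03°.
Band runs from +5.74° eastward to +64.77°.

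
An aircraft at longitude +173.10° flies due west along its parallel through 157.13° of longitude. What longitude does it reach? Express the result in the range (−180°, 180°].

Start at +173.10°; shift −157.13° → +15.97°.
+15.97° already lies in (−180°, 180°].

+15.97°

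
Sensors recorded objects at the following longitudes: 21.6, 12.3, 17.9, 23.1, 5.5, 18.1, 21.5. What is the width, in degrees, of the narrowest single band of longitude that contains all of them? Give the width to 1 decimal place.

Sort the longitudes: +5.5°, +12.3°, +17.9°, +18.1°, +21.5°, +21.6°, +23.1°.
Eastward gaps between consecutive values (wrapping around): 6.8°, 5.6°, 0.2°, 3.4°, 0.1°, 1.5°, 342.4°.
Largest gap = 342.4° ⇒ minimal covering band is its complement: 360° − 342.4° = 17.6°.
Band runs from +5.5° eastward to +23.1°.

17.6°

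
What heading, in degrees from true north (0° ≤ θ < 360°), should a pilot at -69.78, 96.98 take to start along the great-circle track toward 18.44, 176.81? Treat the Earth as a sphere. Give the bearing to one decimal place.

Δλ = 176.81 − 96.98 = 79.83°.
θ = atan2( sin Δλ · cos φ₂ , cos φ₁ · sin φ₂ − sin φ₁ · cos φ₂ · cos Δλ )
  = atan2(0.93375, 0.26651) = 74.070° → normalised to [0°, 360°): 74.070°.

74.1°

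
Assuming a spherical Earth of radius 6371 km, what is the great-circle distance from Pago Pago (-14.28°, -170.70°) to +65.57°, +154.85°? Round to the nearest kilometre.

9331 km

Δλ = 154.85 − -170.70 = 325.55°; wrapped into (−180°, 180°]: -34.45°.
Δφ = 65.57 − -14.28 = 79.85°.
a = sin²(Δφ/2) + cos φ₁ · cos φ₂ · sin²(Δλ/2) = 0.447033.
c = 2·atan2(√a, √(1−a)) = 1.46466 rad → d = 6371·c ≈ 9331.37 km.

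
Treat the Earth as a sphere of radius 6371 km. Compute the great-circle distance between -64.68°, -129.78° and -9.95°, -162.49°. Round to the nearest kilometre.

Δλ = -162.49 − -129.78 = -32.71°.
Δφ = -9.95 − -64.68 = 54.73°.
a = sin²(Δφ/2) + cos φ₁ · cos φ₂ · sin²(Δλ/2) = 0.244686.
c = 2·atan2(√a, √(1−a)) = 1.03488 rad → d = 6371·c ≈ 6593.23 km.

6593 km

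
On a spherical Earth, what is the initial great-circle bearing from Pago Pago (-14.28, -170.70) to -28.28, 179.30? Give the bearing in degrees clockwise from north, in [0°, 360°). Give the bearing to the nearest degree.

212°

Δλ = 179.30 − -170.70 = 350.00°; wrapped into (−180°, 180°]: -10.00°.
θ = atan2( sin Δλ · cos φ₂ , cos φ₁ · sin φ₂ − sin φ₁ · cos φ₂ · cos Δλ )
  = atan2(-0.15292, -0.24522) = -148.052° → normalised to [0°, 360°): 211.948°.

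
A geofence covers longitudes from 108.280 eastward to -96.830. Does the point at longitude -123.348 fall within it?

Yes

Band width going east from +108.280° to -96.830°: ((-96.830 − 108.280) mod 360) = 154.890°.
Offset of -123.348° east of the west edge: ((-123.348 − 108.280) mod 360) = 128.372°.
128.372° ≤ 154.890° ⇒ inside.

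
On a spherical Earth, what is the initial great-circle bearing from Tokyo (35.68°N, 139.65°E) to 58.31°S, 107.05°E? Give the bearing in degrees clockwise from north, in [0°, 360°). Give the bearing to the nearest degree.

197°

Δλ = 107.05 − 139.65 = -32.60°.
θ = atan2( sin Δλ · cos φ₂ , cos φ₁ · sin φ₂ − sin φ₁ · cos φ₂ · cos Δλ )
  = atan2(-0.28303, -0.94930) = -163.398° → normalised to [0°, 360°): 196.602°.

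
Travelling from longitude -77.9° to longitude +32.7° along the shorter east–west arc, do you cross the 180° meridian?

No

Signed shortest Δλ = ((32.7 − -77.9 + 180) mod 360) − 180 = 110.6°.
Going east by 110.6° from -77.9° reaches +32.7° without touching 180°.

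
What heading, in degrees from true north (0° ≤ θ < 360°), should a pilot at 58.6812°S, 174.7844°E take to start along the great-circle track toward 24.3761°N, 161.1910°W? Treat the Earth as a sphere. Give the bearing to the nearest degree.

Δλ = -161.1910 − 174.7844 = -335.9754°; wrapped into (−180°, 180°]: 24.0246°.
θ = atan2( sin Δλ · cos φ₂ , cos φ₁ · sin φ₂ − sin φ₁ · cos φ₂ · cos Δλ )
  = atan2(0.37084, 0.92526) = 21.840° → normalised to [0°, 360°): 21.840°.

22°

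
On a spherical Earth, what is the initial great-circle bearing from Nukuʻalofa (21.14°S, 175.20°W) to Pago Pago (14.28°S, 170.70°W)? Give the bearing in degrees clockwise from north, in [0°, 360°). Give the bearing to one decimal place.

32.7°

Δλ = -170.70 − -175.20 = 4.50°.
θ = atan2( sin Δλ · cos φ₂ , cos φ₁ · sin φ₂ − sin φ₁ · cos φ₂ · cos Δλ )
  = atan2(0.07603, 0.11837) = 32.715° → normalised to [0°, 360°): 32.715°.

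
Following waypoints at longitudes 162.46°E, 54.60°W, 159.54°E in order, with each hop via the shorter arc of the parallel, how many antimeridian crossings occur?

Leg 1: +162.46° → -54.60°, shortest Δλ = 142.94° (east) — crosses 180°.
Leg 2: -54.60° → +159.54°, shortest Δλ = -145.86° (west) — crosses 180°.
Total crossings: 2.

2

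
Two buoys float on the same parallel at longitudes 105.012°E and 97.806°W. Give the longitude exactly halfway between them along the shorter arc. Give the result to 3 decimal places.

176.397°W

Signed shortest Δλ from +105.012° to -97.806° is +157.182°.
Midpoint longitude = +105.012° + (+157.182°)/2 = +105.012° + 78.591° = +183.603°.
Normalise into (−180°, 180°]: -176.397°.
(The naïve average (+105.012 + -97.806)/2 = 3.603° is on the wrong side of the globe.)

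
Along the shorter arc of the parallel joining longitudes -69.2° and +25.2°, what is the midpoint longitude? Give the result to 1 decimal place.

Signed shortest Δλ from -69.2° to +25.2° is +94.4°.
Midpoint longitude = -69.2° + (+94.4°)/2 = -69.2° + 47.2° = -22.0°.

-22.0°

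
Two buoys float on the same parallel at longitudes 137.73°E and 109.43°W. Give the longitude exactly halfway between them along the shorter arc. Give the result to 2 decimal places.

165.85°W

Signed shortest Δλ from +137.73° to -109.43° is +112.84°.
Midpoint longitude = +137.73° + (+112.84°)/2 = +137.73° + 56.42° = +194.15°.
Normalise into (−180°, 180°]: -165.85°.
(The naïve average (+137.73 + -109.43)/2 = 14.15° is on the wrong side of the globe.)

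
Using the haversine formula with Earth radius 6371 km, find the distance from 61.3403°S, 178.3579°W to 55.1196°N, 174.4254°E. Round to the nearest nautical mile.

7001 nmi

Δλ = 174.4254 − -178.3579 = 352.7833°; wrapped into (−180°, 180°]: -7.2167°.
Δφ = 55.1196 − -61.3403 = 116.4599°.
a = sin²(Δφ/2) + cos φ₁ · cos φ₂ · sin²(Δλ/2) = 0.723872.
c = 2·atan2(√a, √(1−a)) = 2.03504 rad → d = 6371·c ≈ 12965.22 km ≈ 7000.66 nmi.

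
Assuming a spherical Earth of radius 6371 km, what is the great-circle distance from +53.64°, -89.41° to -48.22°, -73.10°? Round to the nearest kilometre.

Δλ = -73.10 − -89.41 = 16.31°.
Δφ = -48.22 − 53.64 = -101.86°.
a = sin²(Δφ/2) + cos φ₁ · cos φ₂ · sin²(Δλ/2) = 0.610709.
c = 2·atan2(√a, √(1−a)) = 1.79406 rad → d = 6371·c ≈ 11429.98 km.

11430 km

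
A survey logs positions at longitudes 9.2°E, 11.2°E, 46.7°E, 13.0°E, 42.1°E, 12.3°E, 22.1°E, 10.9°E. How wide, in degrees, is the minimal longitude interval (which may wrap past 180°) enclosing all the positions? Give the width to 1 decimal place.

37.5°

Sort the longitudes: +9.2°, +10.9°, +11.2°, +12.3°, +13.0°, +22.1°, +42.1°, +46.7°.
Eastward gaps between consecutive values (wrapping around): 1.7°, 0.3°, 1.1°, 0.7°, 9.1°, 20.0°, 4.6°, 322.5°.
Largest gap = 322.5° ⇒ minimal covering band is its complement: 360° − 322.5° = 37.5°.
Band runs from +9.2° eastward to +46.7°.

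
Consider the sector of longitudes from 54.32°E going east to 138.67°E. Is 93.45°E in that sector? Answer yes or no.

Band width going east from +54.32° to +138.67°: ((138.67 − 54.32) mod 360) = 84.35°.
Offset of +93.45° east of the west edge: ((93.45 − 54.32) mod 360) = 39.13°.
39.13° ≤ 84.35° ⇒ inside.

Yes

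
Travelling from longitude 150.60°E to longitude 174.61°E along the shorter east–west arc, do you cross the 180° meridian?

No

Signed shortest Δλ = ((174.61 − 150.60 + 180) mod 360) − 180 = 24.01°.
Going east by 24.01° from +150.60° reaches +174.61° without touching 180°.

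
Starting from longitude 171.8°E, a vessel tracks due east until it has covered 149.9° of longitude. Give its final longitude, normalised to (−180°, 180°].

Start at +171.8°; shift +149.9° → +321.7°.
+321.7° lies outside (−180°, 180°]; subtract 360° → -38.3°.

38.3°W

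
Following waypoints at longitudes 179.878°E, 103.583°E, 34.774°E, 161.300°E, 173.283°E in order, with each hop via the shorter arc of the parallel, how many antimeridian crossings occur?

Leg 1: +179.878° → +103.583°, shortest Δλ = -76.295° (west) — does not cross 180°.
Leg 2: +103.583° → +34.774°, shortest Δλ = -68.809° (west) — does not cross 180°.
Leg 3: +34.774° → +161.300°, shortest Δλ = 126.526° (east) — does not cross 180°.
Leg 4: +161.300° → +173.283°, shortest Δλ = 11.983° (east) — does not cross 180°.
Total crossings: 0.

0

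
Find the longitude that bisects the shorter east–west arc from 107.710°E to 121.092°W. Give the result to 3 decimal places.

Signed shortest Δλ from +107.710° to -121.092° is +131.198°.
Midpoint longitude = +107.710° + (+131.198°)/2 = +107.710° + 65.599° = +173.309°.
(The naïve average (+107.710 + -121.092)/2 = -6.691° is on the wrong side of the globe.)

173.309°E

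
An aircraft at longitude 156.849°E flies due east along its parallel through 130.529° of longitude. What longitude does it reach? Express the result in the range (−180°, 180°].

Start at +156.849°; shift +130.529° → +287.378°.
+287.378° lies outside (−180°, 180°]; subtract 360° → -72.622°.

72.622°W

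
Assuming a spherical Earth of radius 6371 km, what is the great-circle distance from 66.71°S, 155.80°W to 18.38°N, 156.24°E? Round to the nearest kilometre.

10252 km

Δλ = 156.24 − -155.80 = 312.04°; wrapped into (−180°, 180°]: -47.96°.
Δφ = 18.38 − -66.71 = 85.09°.
a = sin²(Δφ/2) + cos φ₁ · cos φ₂ · sin²(Δλ/2) = 0.519181.
c = 2·atan2(√a, √(1−a)) = 1.60917 rad → d = 6371·c ≈ 10252.01 km.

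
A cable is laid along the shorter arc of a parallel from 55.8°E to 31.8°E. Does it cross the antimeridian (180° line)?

Signed shortest Δλ = ((31.8 − 55.8 + 180) mod 360) − 180 = -24.0°.
Going west by 24.0° from +55.8° reaches +31.8° without touching 180°.

No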